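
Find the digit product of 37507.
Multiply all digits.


3 × 7 × 5 × 0 × 7 = 0


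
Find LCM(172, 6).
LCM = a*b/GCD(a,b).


GCD(172, 6) = 2
LCM = 172*6/2 = 1032/2 = 516

LCM = 516


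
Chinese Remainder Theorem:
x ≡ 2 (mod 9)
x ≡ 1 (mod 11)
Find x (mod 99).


M = 9*11 = 99
M1 = M/9 = 11, M2 = M/11 = 9
M1^(-1) mod 9 = 5, M2^(-1) mod 11 = 5
x = 2*11*5 + 1*9*5 = 155
155 mod 99 = 56
Check: 56 mod 9 = 2 ✓, 56 mod 11 = 1 ✓

x ≡ 56 (mod 99)


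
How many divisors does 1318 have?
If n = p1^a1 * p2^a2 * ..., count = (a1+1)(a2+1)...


1318 = 2^1 × 659^1
d(1318) = (1+1) × (1+1) = 4

4 divisors


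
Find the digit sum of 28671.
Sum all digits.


2 + 8 + 6 + 7 + 1 = 24


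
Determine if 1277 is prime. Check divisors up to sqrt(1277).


Check divisors up to sqrt(1277) = 35.7351
No divisors found.
1277 is prime.

Yes, 1277 is prime


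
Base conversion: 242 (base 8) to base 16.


242 (base 8) = 162 (decimal)
162 (decimal) = A2 (base 16)


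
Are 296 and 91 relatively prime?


Euclidean algorithm:
296 = 3 * 91 + 23
91 = 3 * 23 + 22
23 = 1 * 22 + 1
22 = 22 * 1 + 0
GCD(296, 91) = 1

Yes, coprime (GCD = 1)


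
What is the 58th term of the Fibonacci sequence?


Sequence: 1, 1, 2, 3, 5, 8, 13, 21, 34, 55, 89, 144, 233, 377, 610, 987, 1597, 2584, 4181, 6765, 10946, 17711, 28657, 46368, 75025, 121393, 196418, 317811, 514229, 832040, 1346269, 2178309, 3524578, 5702887, 9227465, 14930352, 24157817, 39088169, 63245986, 102334155, 165580141, 267914296, 433494437, 701408733, 1134903170, 1836311903, 2971215073, 4807526976, 7778742049, 12586269025, 20365011074, 32951280099, 53316291173, 86267571272, 139583862445, 225851433717, 365435296162, 591286729879
F(58) = 591286729879


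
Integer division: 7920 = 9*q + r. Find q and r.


7920 = 9 * 880 + 0
Check: 7920 + 0 = 7920

q = 880, r = 0


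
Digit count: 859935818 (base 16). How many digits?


859935818 in base 16 = 3341944A
Number of digits = 8

8 digits (base 16)


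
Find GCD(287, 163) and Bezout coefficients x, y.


Tabular extended Euclidean (each row: r = 287*s + 163*t):
r=287, s=1, t=0
r=163, s=0, t=1
q=1: r=124, s=1, t=-1   [287*(1) + 163*(-1) = 124]
q=1: r=39, s=-1, t=2   [287*(-1) + 163*(2) = 39]
q=3: r=7, s=4, t=-7   [287*(4) + 163*(-7) = 7]
q=5: r=4, s=-21, t=37   [287*(-21) + 163*(37) = 4]
q=1: r=3, s=25, t=-44   [287*(25) + 163*(-44) = 3]
q=1: r=1, s=-46, t=81   [287*(-46) + 163*(81) = 1]
q=3: r=0, s=163, t=-287   [287*(163) + 163*(-287) = 0]
GCD = 1; from the row with r=1: x=-46, y=81
Check: 287*(-46) + 163*(81) = -13202 + 13203 = 1

GCD = 1, x = -46, y = 81


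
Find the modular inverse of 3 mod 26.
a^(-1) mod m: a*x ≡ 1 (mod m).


Use the extended Euclidean algorithm on (26, 3); each row r = 26*s + 3*t:
r=26, s=1, t=0
r=3, s=0, t=1
q=8: r=2, s=1, t=-8   [26*(1) + 3*(-8) = 2]
q=1: r=1, s=-1, t=9   [26*(-1) + 3*(9) = 1]
q=2: r=0, s=3, t=-26   [26*(3) + 3*(-26) = 0]
GCD = 1 with t = 9, so 3*(9) ≡ 1 (mod 26)
Inverse = 9 mod 26 = 9
Check: 3 * 9 = 27 ≡ 1 (mod 26)

3^(-1) ≡ 9 (mod 26)


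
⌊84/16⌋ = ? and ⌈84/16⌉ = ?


84/16 = 5.2500
floor = 5
ceil = 6

floor = 5, ceil = 6


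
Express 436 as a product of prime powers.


436 / 2 = 218
218 / 2 = 109
109 / 109 = 1
436 = 2^2 × 109


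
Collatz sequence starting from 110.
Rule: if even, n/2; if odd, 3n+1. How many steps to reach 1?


110 → 55 → 166 → 83 → 250 → 125 → 376 → 188 → 94 → 47 → 142 → 71 → 214 → 107 → 322 → 161 → 484 → 242 → 121 → 364 → 182 → 91 → 274 → 137 → 412 → 206 → 103 → 310 → 155 → 466 → 233 → 700 → 350 → 175 → 526 → 263 → 790 → 395 → 1186 → 593 → 1780 → 890 → 445 → 1336 → 668 → 334 → 167 → 502 → 251 → 754 → 377 → 1132 → 566 → 283 → 850 → 425 → 1276 → 638 → 319 → 958 → 479 → 1438 → 719 → 2158 → 1079 → 3238 → 1619 → 4858 → 2429 → 7288 → 3644 → 1822 → 911 → 2734 → 1367 → 4102 → 2051 → 6154 → 3077 → 9232 → 4616 → 2308 → 1154 → 577 → 1732 → 866 → 433 → 1300 → 650 → 325 → 976 → 488 → 244 → 122 → 61 → 184 → 92 → 46 → 23 → 70 → 35 → 106 → 53 → 160 → 80 → 40 → 20 → 10 → 5 → 16 → 8 → 4 → 2 → 1
Total steps = 113

113 steps


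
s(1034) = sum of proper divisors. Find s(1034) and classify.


Proper divisors: 1, 2, 11, 22, 47, 94, 517
Sum = 1 + 2 + 11 + 22 + 47 + 94 + 517 = 694
694 < 1034 → deficient

s(1034) = 694 (deficient)


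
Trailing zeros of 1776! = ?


floor(1776/5) = 355
floor(1776/25) = 71
floor(1776/125) = 14
floor(1776/625) = 2
Total = 442

442 trailing zeros


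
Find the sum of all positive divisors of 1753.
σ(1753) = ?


Divisors of 1753: 1, 1753
Sum = 1 + 1753 = 1754

σ(1753) = 1754


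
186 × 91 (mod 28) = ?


186 × 91 = 16926
16926 mod 28 = 14


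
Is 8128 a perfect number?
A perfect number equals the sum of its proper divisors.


Proper divisors of 8128: 1, 2, 4, 8, 16, 32, 64, 127, 254, 508, 1016, 2032, 4064
Sum = 1 + 2 + 4 + 8 + 16 + 32 + 64 + 127 + 254 + 508 + 1016 + 2032 + 4064 = 8128

Yes, 8128 is perfect (8128 = 8128)


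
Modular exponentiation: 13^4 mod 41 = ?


13^1 mod 41 = 13
13^2 mod 41 = 5
13^3 mod 41 = 24
13^4 mod 41 = 25


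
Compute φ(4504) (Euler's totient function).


4504 = 2^3 × 563
Prime factors: 2, 563
φ(4504) = 4504 × (1-1/2) × (1-1/563)
= 4504 × 1/2 × 562/563 = 2248

φ(4504) = 2248


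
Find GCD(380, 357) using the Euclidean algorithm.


380 = 1 * 357 + 23
357 = 15 * 23 + 12
23 = 1 * 12 + 11
12 = 1 * 11 + 1
11 = 11 * 1 + 0
GCD = 1


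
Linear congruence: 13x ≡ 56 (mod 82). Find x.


GCD(13, 82) = 1, unique solution
a^(-1) mod 82 = 19
x = 19 * 56 mod 82 = 80

x ≡ 80 (mod 82)


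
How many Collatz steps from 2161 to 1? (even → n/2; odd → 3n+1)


2161 → 6484 → 3242 → 1621 → 4864 → 2432 → 1216 → 608 → 304 → 152 → 76 → 38 → 19 → 58 → 29 → 88 → 44 → 22 → 11 → 34 → 17 → 52 → 26 → 13 → 40 → 20 → 10 → 5 → 16 → 8 → 4 → 2 → 1
Total steps = 32

32 steps


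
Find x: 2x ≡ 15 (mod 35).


GCD(2, 35) = 1, unique solution
a^(-1) mod 35 = 18
x = 18 * 15 mod 35 = 25

x ≡ 25 (mod 35)


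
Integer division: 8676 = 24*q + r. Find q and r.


8676 = 24 * 361 + 12
Check: 8664 + 12 = 8676

q = 361, r = 12


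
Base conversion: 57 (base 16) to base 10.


57 (base 16) = 87 (decimal)
87 (decimal) = 87 (base 10)


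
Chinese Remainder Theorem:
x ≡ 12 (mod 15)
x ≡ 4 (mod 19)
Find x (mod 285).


M = 15*19 = 285
M1 = M/15 = 19, M2 = M/19 = 15
M1^(-1) mod 15 = 4, M2^(-1) mod 19 = 14
x = 12*19*4 + 4*15*14 = 1752
1752 mod 285 = 42
Check: 42 mod 15 = 12 ✓, 42 mod 19 = 4 ✓

x ≡ 42 (mod 285)


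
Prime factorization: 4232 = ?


4232 / 2 = 2116
2116 / 2 = 1058
1058 / 2 = 529
529 / 23 = 23
23 / 23 = 1
4232 = 2^3 × 23^2


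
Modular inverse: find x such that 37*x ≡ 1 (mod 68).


Use the extended Euclidean algorithm on (68, 37); each row r = 68*s + 37*t:
r=68, s=1, t=0
r=37, s=0, t=1
q=1: r=31, s=1, t=-1   [68*(1) + 37*(-1) = 31]
q=1: r=6, s=-1, t=2   [68*(-1) + 37*(2) = 6]
q=5: r=1, s=6, t=-11   [68*(6) + 37*(-11) = 1]
q=6: r=0, s=-37, t=68   [68*(-37) + 37*(68) = 0]
GCD = 1 with t = -11, so 37*(-11) ≡ 1 (mod 68)
Inverse = -11 mod 68 = 57
Check: 37 * 57 = 2109 ≡ 1 (mod 68)

37^(-1) ≡ 57 (mod 68)


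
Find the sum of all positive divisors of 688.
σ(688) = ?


Divisors of 688: 1, 2, 4, 8, 16, 43, 86, 172, 344, 688
Sum = 1 + 2 + 4 + 8 + 16 + 43 + 86 + 172 + 344 + 688 = 1364

σ(688) = 1364


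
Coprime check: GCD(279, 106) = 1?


Euclidean algorithm:
279 = 2 * 106 + 67
106 = 1 * 67 + 39
67 = 1 * 39 + 28
39 = 1 * 28 + 11
28 = 2 * 11 + 6
11 = 1 * 6 + 5
6 = 1 * 5 + 1
5 = 5 * 1 + 0
GCD(279, 106) = 1

Yes, coprime (GCD = 1)


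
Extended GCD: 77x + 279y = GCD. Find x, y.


Tabular extended Euclidean (each row: r = 77*s + 279*t):
r=77, s=1, t=0
r=279, s=0, t=1
q=0: r=77, s=1, t=0   [77*(1) + 279*(0) = 77]
q=3: r=48, s=-3, t=1   [77*(-3) + 279*(1) = 48]
q=1: r=29, s=4, t=-1   [77*(4) + 279*(-1) = 29]
q=1: r=19, s=-7, t=2   [77*(-7) + 279*(2) = 19]
q=1: r=10, s=11, t=-3   [77*(11) + 279*(-3) = 10]
q=1: r=9, s=-18, t=5   [77*(-18) + 279*(5) = 9]
q=1: r=1, s=29, t=-8   [77*(29) + 279*(-8) = 1]
q=9: r=0, s=-279, t=77   [77*(-279) + 279*(77) = 0]
GCD = 1; from the row with r=1: x=29, y=-8
Check: 77*(29) + 279*(-8) = 2233 - 2232 = 1

GCD = 1, x = 29, y = -8


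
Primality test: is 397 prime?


Check divisors up to sqrt(397) = 19.9249
No divisors found.
397 is prime.

Yes, 397 is prime


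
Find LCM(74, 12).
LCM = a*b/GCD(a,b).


GCD(74, 12) = 2
LCM = 74*12/2 = 888/2 = 444

LCM = 444


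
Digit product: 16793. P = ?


1 × 6 × 7 × 9 × 3 = 1134


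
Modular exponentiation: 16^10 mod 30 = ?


16^1 mod 30 = 16
16^2 mod 30 = 16
16^3 mod 30 = 16
16^4 mod 30 = 16
16^5 mod 30 = 16
16^6 mod 30 = 16
16^7 mod 30 = 16
16^8 mod 30 = 16
16^9 mod 30 = 16
16^10 mod 30 = 16


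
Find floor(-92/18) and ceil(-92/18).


-92/18 = -5.1111
floor = -6
ceil = -5

floor = -6, ceil = -5


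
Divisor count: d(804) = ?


804 = 2^2 × 3^1 × 67^1
d(804) = (2+1) × (1+1) × (1+1) = 12

12 divisors


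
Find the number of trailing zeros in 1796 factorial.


floor(1796/5) = 359
floor(1796/25) = 71
floor(1796/125) = 14
floor(1796/625) = 2
Total = 446

446 trailing zeros


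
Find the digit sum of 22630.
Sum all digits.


2 + 2 + 6 + 3 + 0 = 13


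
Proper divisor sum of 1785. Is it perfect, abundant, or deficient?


Proper divisors: 1, 3, 5, 7, 15, 17, 21, 35, 51, 85, 105, 119, 255, 357, 595
Sum = 1 + 3 + 5 + 7 + 15 + 17 + 21 + 35 + 51 + 85 + 105 + 119 + 255 + 357 + 595 = 1671
1671 < 1785 → deficient

s(1785) = 1671 (deficient)


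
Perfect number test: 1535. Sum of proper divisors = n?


Proper divisors of 1535: 1, 5, 307
Sum = 1 + 5 + 307 = 313

No, 1535 is not perfect (313 ≠ 1535)


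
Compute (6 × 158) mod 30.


6 × 158 = 948
948 mod 30 = 18


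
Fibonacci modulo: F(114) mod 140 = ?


F(k) mod 140 for k=1..114:
1, 1, 2, 3, 5, 8, 13, 21, 34, 55, 89, 4, 93, 97, 50, 7, 57, 64, 121, 45, 26, 71, 97, 28, 125, 13, 138, 11, 9, 20, 29, 49, 78, 127, 65, 52, 117, 29, 6, 35, 41, 76, 117, 53, 30, 83, 113, 56, 29, 85, 114, 59, 33, 92, 125, 77, 62, 139, 61, 60, 121, 41, 22, 63, 85, 8, 93, 101, 54, 15, 69, 84, 13, 97, 110, 67, 37, 104, 1, 105, 106, 71, 37, 108, 5, 113, 118, 91, 69, 20, 89, 109, 58, 27, 85, 112, 57, 29, 86, 115, 61, 36, 97, 133, 90, 83, 33, 116, 9, 125, 134, 119, 113, 92
F(114) mod 140 = 92


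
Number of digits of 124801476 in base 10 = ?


124801476 has 9 digits in base 10
floor(log10(124801476)) + 1 = floor(8.0962) + 1 = 9

9 digits (base 10)


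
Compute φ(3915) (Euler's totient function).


3915 = 3^3 × 5 × 29
Prime factors: 3, 5, 29
φ(3915) = 3915 × (1-1/3) × (1-1/5) × (1-1/29)
= 3915 × 2/3 × 4/5 × 28/29 = 2016

φ(3915) = 2016


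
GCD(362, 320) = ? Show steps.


362 = 1 * 320 + 42
320 = 7 * 42 + 26
42 = 1 * 26 + 16
26 = 1 * 16 + 10
16 = 1 * 10 + 6
10 = 1 * 6 + 4
6 = 1 * 4 + 2
4 = 2 * 2 + 0
GCD = 2


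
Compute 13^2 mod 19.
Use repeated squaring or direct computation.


13^1 mod 19 = 13
13^2 mod 19 = 17


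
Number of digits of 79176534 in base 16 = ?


79176534 in base 16 = 4B82356
Number of digits = 7

7 digits (base 16)


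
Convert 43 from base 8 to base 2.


43 (base 8) = 35 (decimal)
35 (decimal) = 100011 (base 2)


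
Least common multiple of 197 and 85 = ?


GCD(197, 85) = 1
LCM = 197*85/1 = 16745/1 = 16745

LCM = 16745


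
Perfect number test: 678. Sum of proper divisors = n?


Proper divisors of 678: 1, 2, 3, 6, 113, 226, 339
Sum = 1 + 2 + 3 + 6 + 113 + 226 + 339 = 690

No, 678 is not perfect (690 ≠ 678)


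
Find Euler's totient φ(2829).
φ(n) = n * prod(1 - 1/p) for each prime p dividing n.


2829 = 3 × 23 × 41
Prime factors: 3, 23, 41
φ(2829) = 2829 × (1-1/3) × (1-1/23) × (1-1/41)
= 2829 × 2/3 × 22/23 × 40/41 = 1760

φ(2829) = 1760


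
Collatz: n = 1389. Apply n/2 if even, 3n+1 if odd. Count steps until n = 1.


1389 → 4168 → 2084 → 1042 → 521 → 1564 → 782 → 391 → 1174 → 587 → 1762 → 881 → 2644 → 1322 → 661 → 1984 → 992 → 496 → 248 → 124 → 62 → 31 → 94 → 47 → 142 → 71 → 214 → 107 → 322 → 161 → 484 → 242 → 121 → 364 → 182 → 91 → 274 → 137 → 412 → 206 → 103 → 310 → 155 → 466 → 233 → 700 → 350 → 175 → 526 → 263 → 790 → 395 → 1186 → 593 → 1780 → 890 → 445 → 1336 → 668 → 334 → 167 → 502 → 251 → 754 → 377 → 1132 → 566 → 283 → 850 → 425 → 1276 → 638 → 319 → 958 → 479 → 1438 → 719 → 2158 → 1079 → 3238 → 1619 → 4858 → 2429 → 7288 → 3644 → 1822 → 911 → 2734 → 1367 → 4102 → 2051 → 6154 → 3077 → 9232 → 4616 → 2308 → 1154 → 577 → 1732 → 866 → 433 → 1300 → 650 → 325 → 976 → 488 → 244 → 122 → 61 → 184 → 92 → 46 → 23 → 70 → 35 → 106 → 53 → 160 → 80 → 40 → 20 → 10 → 5 → 16 → 8 → 4 → 2 → 1
Total steps = 127

127 steps


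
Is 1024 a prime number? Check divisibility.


1024 / 2 = 512 (exact division)
1024 is NOT prime.

No, 1024 is not prime


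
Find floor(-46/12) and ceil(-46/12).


-46/12 = -3.8333
floor = -4
ceil = -3

floor = -4, ceil = -3


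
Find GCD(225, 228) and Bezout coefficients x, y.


Tabular extended Euclidean (each row: r = 225*s + 228*t):
r=225, s=1, t=0
r=228, s=0, t=1
q=0: r=225, s=1, t=0   [225*(1) + 228*(0) = 225]
q=1: r=3, s=-1, t=1   [225*(-1) + 228*(1) = 3]
q=75: r=0, s=76, t=-75   [225*(76) + 228*(-75) = 0]
GCD = 3; from the row with r=3: x=-1, y=1
Check: 225*(-1) + 228*(1) = -225 + 228 = 3

GCD = 3, x = -1, y = 1


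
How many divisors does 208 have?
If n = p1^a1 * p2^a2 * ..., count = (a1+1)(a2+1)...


208 = 2^4 × 13^1
d(208) = (4+1) × (1+1) = 10

10 divisors


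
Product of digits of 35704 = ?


3 × 5 × 7 × 0 × 4 = 0


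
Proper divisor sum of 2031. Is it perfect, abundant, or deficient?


Proper divisors: 1, 3, 677
Sum = 1 + 3 + 677 = 681
681 < 2031 → deficient

s(2031) = 681 (deficient)


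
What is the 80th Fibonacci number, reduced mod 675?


F(k) mod 675 for k=1..80:
1, 1, 2, 3, 5, 8, 13, 21, 34, 55, 89, 144, 233, 377, 610, 312, 247, 559, 131, 15, 146, 161, 307, 468, 100, 568, 668, 561, 554, 440, 319, 84, 403, 487, 215, 27, 242, 269, 511, 105, 616, 46, 662, 33, 20, 53, 73, 126, 199, 325, 524, 174, 23, 197, 220, 417, 637, 379, 341, 45, 386, 431, 142, 573, 40, 613, 653, 591, 569, 485, 379, 189, 568, 82, 650, 57, 32, 89, 121, 210
F(80) mod 675 = 210


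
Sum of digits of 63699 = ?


6 + 3 + 6 + 9 + 9 = 33


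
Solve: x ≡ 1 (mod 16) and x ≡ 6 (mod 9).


M = 16*9 = 144
M1 = M/16 = 9, M2 = M/9 = 16
M1^(-1) mod 16 = 9, M2^(-1) mod 9 = 4
x = 1*9*9 + 6*16*4 = 465
465 mod 144 = 33
Check: 33 mod 16 = 1 ✓, 33 mod 9 = 6 ✓

x ≡ 33 (mod 144)


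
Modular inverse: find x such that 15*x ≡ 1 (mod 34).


Use the extended Euclidean algorithm on (34, 15); each row r = 34*s + 15*t:
r=34, s=1, t=0
r=15, s=0, t=1
q=2: r=4, s=1, t=-2   [34*(1) + 15*(-2) = 4]
q=3: r=3, s=-3, t=7   [34*(-3) + 15*(7) = 3]
q=1: r=1, s=4, t=-9   [34*(4) + 15*(-9) = 1]
q=3: r=0, s=-15, t=34   [34*(-15) + 15*(34) = 0]
GCD = 1 with t = -9, so 15*(-9) ≡ 1 (mod 34)
Inverse = -9 mod 34 = 25
Check: 15 * 25 = 375 ≡ 1 (mod 34)

15^(-1) ≡ 25 (mod 34)


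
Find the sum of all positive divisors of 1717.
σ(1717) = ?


Divisors of 1717: 1, 17, 101, 1717
Sum = 1 + 17 + 101 + 1717 = 1836

σ(1717) = 1836


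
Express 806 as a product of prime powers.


806 / 2 = 403
403 / 13 = 31
31 / 31 = 1
806 = 2 × 13 × 31


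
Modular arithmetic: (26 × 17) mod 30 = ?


26 × 17 = 442
442 mod 30 = 22


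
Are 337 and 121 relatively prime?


Euclidean algorithm:
337 = 2 * 121 + 95
121 = 1 * 95 + 26
95 = 3 * 26 + 17
26 = 1 * 17 + 9
17 = 1 * 9 + 8
9 = 1 * 8 + 1
8 = 8 * 1 + 0
GCD(337, 121) = 1

Yes, coprime (GCD = 1)


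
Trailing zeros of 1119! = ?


floor(1119/5) = 223
floor(1119/25) = 44
floor(1119/125) = 8
floor(1119/625) = 1
Total = 276

276 trailing zeros


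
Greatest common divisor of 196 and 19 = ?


196 = 10 * 19 + 6
19 = 3 * 6 + 1
6 = 6 * 1 + 0
GCD = 1


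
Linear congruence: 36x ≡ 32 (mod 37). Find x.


GCD(36, 37) = 1, unique solution
a^(-1) mod 37 = 36
x = 36 * 32 mod 37 = 5

x ≡ 5 (mod 37)


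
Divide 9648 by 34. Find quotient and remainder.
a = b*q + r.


9648 = 34 * 283 + 26
Check: 9622 + 26 = 9648

q = 283, r = 26


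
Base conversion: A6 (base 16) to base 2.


A6 (base 16) = 166 (decimal)
166 (decimal) = 10100110 (base 2)


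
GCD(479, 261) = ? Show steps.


479 = 1 * 261 + 218
261 = 1 * 218 + 43
218 = 5 * 43 + 3
43 = 14 * 3 + 1
3 = 3 * 1 + 0
GCD = 1


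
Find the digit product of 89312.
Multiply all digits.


8 × 9 × 3 × 1 × 2 = 432


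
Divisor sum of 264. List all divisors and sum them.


Divisors of 264: 1, 2, 3, 4, 6, 8, 11, 12, 22, 24, 33, 44, 66, 88, 132, 264
Sum = 1 + 2 + 3 + 4 + 6 + 8 + 11 + 12 + 22 + 24 + 33 + 44 + 66 + 88 + 132 + 264 = 720

σ(264) = 720


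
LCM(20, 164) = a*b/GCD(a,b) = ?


GCD(20, 164) = 4
LCM = 20*164/4 = 3280/4 = 820

LCM = 820


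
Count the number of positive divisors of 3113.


3113 = 11^1 × 283^1
d(3113) = (1+1) × (1+1) = 4

4 divisors


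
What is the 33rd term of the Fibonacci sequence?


Sequence: 1, 1, 2, 3, 5, 8, 13, 21, 34, 55, 89, 144, 233, 377, 610, 987, 1597, 2584, 4181, 6765, 10946, 17711, 28657, 46368, 75025, 121393, 196418, 317811, 514229, 832040, 1346269, 2178309, 3524578
F(33) = 3524578


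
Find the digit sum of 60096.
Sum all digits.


6 + 0 + 0 + 9 + 6 = 21


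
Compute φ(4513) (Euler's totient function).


4513 = 4513
Prime factors: 4513
φ(4513) = 4513 × (1-1/4513)
= 4513 × 4512/4513 = 4512

φ(4513) = 4512


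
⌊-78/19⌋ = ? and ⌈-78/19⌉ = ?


-78/19 = -4.1053
floor = -5
ceil = -4

floor = -5, ceil = -4


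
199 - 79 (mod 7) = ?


199 - 79 = 120
120 mod 7 = 1


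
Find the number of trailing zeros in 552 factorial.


floor(552/5) = 110
floor(552/25) = 22
floor(552/125) = 4
Total = 136

136 trailing zeros


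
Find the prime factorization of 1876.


1876 / 2 = 938
938 / 2 = 469
469 / 7 = 67
67 / 67 = 1
1876 = 2^2 × 7 × 67


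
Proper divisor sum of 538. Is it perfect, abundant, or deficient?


Proper divisors: 1, 2, 269
Sum = 1 + 2 + 269 = 272
272 < 538 → deficient

s(538) = 272 (deficient)


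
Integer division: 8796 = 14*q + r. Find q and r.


8796 = 14 * 628 + 4
Check: 8792 + 4 = 8796

q = 628, r = 4


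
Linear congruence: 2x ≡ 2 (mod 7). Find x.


GCD(2, 7) = 1, unique solution
a^(-1) mod 7 = 4
x = 4 * 2 mod 7 = 1

x ≡ 1 (mod 7)


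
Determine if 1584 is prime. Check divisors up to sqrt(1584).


1584 / 2 = 792 (exact division)
1584 is NOT prime.

No, 1584 is not prime


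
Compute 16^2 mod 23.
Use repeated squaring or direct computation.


16^1 mod 23 = 16
16^2 mod 23 = 3


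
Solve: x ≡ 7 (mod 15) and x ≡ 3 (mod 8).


M = 15*8 = 120
M1 = M/15 = 8, M2 = M/8 = 15
M1^(-1) mod 15 = 2, M2^(-1) mod 8 = 7
x = 7*8*2 + 3*15*7 = 427
427 mod 120 = 67
Check: 67 mod 15 = 7 ✓, 67 mod 8 = 3 ✓

x ≡ 67 (mod 120)


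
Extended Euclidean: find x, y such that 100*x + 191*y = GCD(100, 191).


Tabular extended Euclidean (each row: r = 100*s + 191*t):
r=100, s=1, t=0
r=191, s=0, t=1
q=0: r=100, s=1, t=0   [100*(1) + 191*(0) = 100]
q=1: r=91, s=-1, t=1   [100*(-1) + 191*(1) = 91]
q=1: r=9, s=2, t=-1   [100*(2) + 191*(-1) = 9]
q=10: r=1, s=-21, t=11   [100*(-21) + 191*(11) = 1]
q=9: r=0, s=191, t=-100   [100*(191) + 191*(-100) = 0]
GCD = 1; from the row with r=1: x=-21, y=11
Check: 100*(-21) + 191*(11) = -2100 + 2101 = 1

GCD = 1, x = -21, y = 11


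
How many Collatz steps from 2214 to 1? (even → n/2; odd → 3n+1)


2214 → 1107 → 3322 → 1661 → 4984 → 2492 → 1246 → 623 → 1870 → 935 → 2806 → 1403 → 4210 → 2105 → 6316 → 3158 → 1579 → 4738 → 2369 → 7108 → 3554 → 1777 → 5332 → 2666 → 1333 → 4000 → 2000 → 1000 → 500 → 250 → 125 → 376 → 188 → 94 → 47 → 142 → 71 → 214 → 107 → 322 → 161 → 484 → 242 → 121 → 364 → 182 → 91 → 274 → 137 → 412 → 206 → 103 → 310 → 155 → 466 → 233 → 700 → 350 → 175 → 526 → 263 → 790 → 395 → 1186 → 593 → 1780 → 890 → 445 → 1336 → 668 → 334 → 167 → 502 → 251 → 754 → 377 → 1132 → 566 → 283 → 850 → 425 → 1276 → 638 → 319 → 958 → 479 → 1438 → 719 → 2158 → 1079 → 3238 → 1619 → 4858 → 2429 → 7288 → 3644 → 1822 → 911 → 2734 → 1367 → 4102 → 2051 → 6154 → 3077 → 9232 → 4616 → 2308 → 1154 → 577 → 1732 → 866 → 433 → 1300 → 650 → 325 → 976 → 488 → 244 → 122 → 61 → 184 → 92 → 46 → 23 → 70 → 35 → 106 → 53 → 160 → 80 → 40 → 20 → 10 → 5 → 16 → 8 → 4 → 2 → 1
Total steps = 138

138 steps


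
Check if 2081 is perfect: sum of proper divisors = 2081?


Proper divisors of 2081: 1
Sum = 1 = 1

No, 2081 is not perfect (1 ≠ 2081)


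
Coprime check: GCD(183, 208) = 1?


Euclidean algorithm:
208 = 1 * 183 + 25
183 = 7 * 25 + 8
25 = 3 * 8 + 1
8 = 8 * 1 + 0
GCD(183, 208) = 1

Yes, coprime (GCD = 1)


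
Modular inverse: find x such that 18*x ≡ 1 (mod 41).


Use the extended Euclidean algorithm on (41, 18); each row r = 41*s + 18*t:
r=41, s=1, t=0
r=18, s=0, t=1
q=2: r=5, s=1, t=-2   [41*(1) + 18*(-2) = 5]
q=3: r=3, s=-3, t=7   [41*(-3) + 18*(7) = 3]
q=1: r=2, s=4, t=-9   [41*(4) + 18*(-9) = 2]
q=1: r=1, s=-7, t=16   [41*(-7) + 18*(16) = 1]
q=2: r=0, s=18, t=-41   [41*(18) + 18*(-41) = 0]
GCD = 1 with t = 16, so 18*(16) ≡ 1 (mod 41)
Inverse = 16 mod 41 = 16
Check: 18 * 16 = 288 ≡ 1 (mod 41)

18^(-1) ≡ 16 (mod 41)


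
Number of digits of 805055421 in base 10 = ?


805055421 has 9 digits in base 10
floor(log10(805055421)) + 1 = floor(8.9058) + 1 = 9

9 digits (base 10)


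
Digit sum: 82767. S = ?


8 + 2 + 7 + 6 + 7 = 30


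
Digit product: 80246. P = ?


8 × 0 × 2 × 4 × 6 = 0


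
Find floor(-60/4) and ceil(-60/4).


-60/4 = -15.0000
floor = -15
ceil = -15

floor = -15, ceil = -15


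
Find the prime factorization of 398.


398 / 2 = 199
199 / 199 = 1
398 = 2 × 199


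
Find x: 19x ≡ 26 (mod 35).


GCD(19, 35) = 1, unique solution
a^(-1) mod 35 = 24
x = 24 * 26 mod 35 = 29

x ≡ 29 (mod 35)


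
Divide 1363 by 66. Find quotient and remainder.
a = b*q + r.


1363 = 66 * 20 + 43
Check: 1320 + 43 = 1363

q = 20, r = 43


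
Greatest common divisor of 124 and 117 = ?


124 = 1 * 117 + 7
117 = 16 * 7 + 5
7 = 1 * 5 + 2
5 = 2 * 2 + 1
2 = 2 * 1 + 0
GCD = 1


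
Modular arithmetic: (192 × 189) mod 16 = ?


192 × 189 = 36288
36288 mod 16 = 0


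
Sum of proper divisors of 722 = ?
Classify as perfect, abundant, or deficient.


Proper divisors: 1, 2, 19, 38, 361
Sum = 1 + 2 + 19 + 38 + 361 = 421
421 < 722 → deficient

s(722) = 421 (deficient)


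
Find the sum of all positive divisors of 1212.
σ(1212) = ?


Divisors of 1212: 1, 2, 3, 4, 6, 12, 101, 202, 303, 404, 606, 1212
Sum = 1 + 2 + 3 + 4 + 6 + 12 + 101 + 202 + 303 + 404 + 606 + 1212 = 2856

σ(1212) = 2856


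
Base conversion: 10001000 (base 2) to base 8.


10001000 (base 2) = 136 (decimal)
136 (decimal) = 210 (base 8)


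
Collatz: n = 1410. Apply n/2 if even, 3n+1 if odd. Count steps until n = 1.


1410 → 705 → 2116 → 1058 → 529 → 1588 → 794 → 397 → 1192 → 596 → 298 → 149 → 448 → 224 → 112 → 56 → 28 → 14 → 7 → 22 → 11 → 34 → 17 → 52 → 26 → 13 → 40 → 20 → 10 → 5 → 16 → 8 → 4 → 2 → 1
Total steps = 34

34 steps


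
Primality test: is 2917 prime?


Check divisors up to sqrt(2917) = 54.0093
No divisors found.
2917 is prime.

Yes, 2917 is prime


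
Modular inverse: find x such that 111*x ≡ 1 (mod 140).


Use the extended Euclidean algorithm on (140, 111); each row r = 140*s + 111*t:
r=140, s=1, t=0
r=111, s=0, t=1
q=1: r=29, s=1, t=-1   [140*(1) + 111*(-1) = 29]
q=3: r=24, s=-3, t=4   [140*(-3) + 111*(4) = 24]
q=1: r=5, s=4, t=-5   [140*(4) + 111*(-5) = 5]
q=4: r=4, s=-19, t=24   [140*(-19) + 111*(24) = 4]
q=1: r=1, s=23, t=-29   [140*(23) + 111*(-29) = 1]
q=4: r=0, s=-111, t=140   [140*(-111) + 111*(140) = 0]
GCD = 1 with t = -29, so 111*(-29) ≡ 1 (mod 140)
Inverse = -29 mod 140 = 111
Check: 111 * 111 = 12321 ≡ 1 (mod 140)

111^(-1) ≡ 111 (mod 140)


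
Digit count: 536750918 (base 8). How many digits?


536750918 in base 8 = 3777425506
Number of digits = 10

10 digits (base 8)


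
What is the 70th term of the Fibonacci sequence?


Sequence: 1, 1, 2, 3, 5, 8, 13, 21, 34, 55, 89, 144, 233, 377, 610, 987, 1597, 2584, 4181, 6765, 10946, 17711, 28657, 46368, 75025, 121393, 196418, 317811, 514229, 832040, 1346269, 2178309, 3524578, 5702887, 9227465, 14930352, 24157817, 39088169, 63245986, 102334155, 165580141, 267914296, 433494437, 701408733, 1134903170, 1836311903, 2971215073, 4807526976, 7778742049, 12586269025, 20365011074, 32951280099, 53316291173, 86267571272, 139583862445, 225851433717, 365435296162, 591286729879, 956722026041, 1548008755920, 2504730781961, 4052739537881, 6557470319842, 10610209857723, 17167680177565, 27777890035288, 44945570212853, 72723460248141, 117669030460994, 190392490709135
F(70) = 190392490709135


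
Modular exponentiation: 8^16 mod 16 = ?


8^1 mod 16 = 8
8^2 mod 16 = 0
8^3 mod 16 = 0
8^4 mod 16 = 0
8^5 mod 16 = 0
8^6 mod 16 = 0
8^7 mod 16 = 0
8^8 mod 16 = 0
8^9 mod 16 = 0
8^10 mod 16 = 0
8^11 mod 16 = 0
8^12 mod 16 = 0
8^13 mod 16 = 0
8^14 mod 16 = 0
8^15 mod 16 = 0
8^16 mod 16 = 0


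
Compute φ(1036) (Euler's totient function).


1036 = 2^2 × 7 × 37
Prime factors: 2, 7, 37
φ(1036) = 1036 × (1-1/2) × (1-1/7) × (1-1/37)
= 1036 × 1/2 × 6/7 × 36/37 = 432

φ(1036) = 432


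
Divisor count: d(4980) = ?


4980 = 2^2 × 3^1 × 5^1 × 83^1
d(4980) = (2+1) × (1+1) × (1+1) × (1+1) = 24

24 divisors


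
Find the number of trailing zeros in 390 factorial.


floor(390/5) = 78
floor(390/25) = 15
floor(390/125) = 3
Total = 96

96 trailing zeros


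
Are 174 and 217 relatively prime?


Euclidean algorithm:
217 = 1 * 174 + 43
174 = 4 * 43 + 2
43 = 21 * 2 + 1
2 = 2 * 1 + 0
GCD(174, 217) = 1

Yes, coprime (GCD = 1)


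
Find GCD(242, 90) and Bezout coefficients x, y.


Tabular extended Euclidean (each row: r = 242*s + 90*t):
r=242, s=1, t=0
r=90, s=0, t=1
q=2: r=62, s=1, t=-2   [242*(1) + 90*(-2) = 62]
q=1: r=28, s=-1, t=3   [242*(-1) + 90*(3) = 28]
q=2: r=6, s=3, t=-8   [242*(3) + 90*(-8) = 6]
q=4: r=4, s=-13, t=35   [242*(-13) + 90*(35) = 4]
q=1: r=2, s=16, t=-43   [242*(16) + 90*(-43) = 2]
q=2: r=0, s=-45, t=121   [242*(-45) + 90*(121) = 0]
GCD = 2; from the row with r=2: x=16, y=-43
Check: 242*(16) + 90*(-43) = 3872 - 3870 = 2

GCD = 2, x = 16, y = -43


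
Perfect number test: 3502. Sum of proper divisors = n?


Proper divisors of 3502: 1, 2, 17, 34, 103, 206, 1751
Sum = 1 + 2 + 17 + 34 + 103 + 206 + 1751 = 2114

No, 3502 is not perfect (2114 ≠ 3502)


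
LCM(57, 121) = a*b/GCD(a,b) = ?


GCD(57, 121) = 1
LCM = 57*121/1 = 6897/1 = 6897

LCM = 6897


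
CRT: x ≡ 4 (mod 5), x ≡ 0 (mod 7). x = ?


M = 5*7 = 35
M1 = M/5 = 7, M2 = M/7 = 5
M1^(-1) mod 5 = 3, M2^(-1) mod 7 = 3
x = 4*7*3 + 0*5*3 = 84
84 mod 35 = 14
Check: 14 mod 5 = 4 ✓, 14 mod 7 = 0 ✓

x ≡ 14 (mod 35)


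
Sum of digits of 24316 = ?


2 + 4 + 3 + 1 + 6 = 16


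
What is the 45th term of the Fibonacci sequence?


Sequence: 1, 1, 2, 3, 5, 8, 13, 21, 34, 55, 89, 144, 233, 377, 610, 987, 1597, 2584, 4181, 6765, 10946, 17711, 28657, 46368, 75025, 121393, 196418, 317811, 514229, 832040, 1346269, 2178309, 3524578, 5702887, 9227465, 14930352, 24157817, 39088169, 63245986, 102334155, 165580141, 267914296, 433494437, 701408733, 1134903170
F(45) = 1134903170


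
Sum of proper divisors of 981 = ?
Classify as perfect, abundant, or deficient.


Proper divisors: 1, 3, 9, 109, 327
Sum = 1 + 3 + 9 + 109 + 327 = 449
449 < 981 → deficient

s(981) = 449 (deficient)


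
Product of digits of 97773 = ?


9 × 7 × 7 × 7 × 3 = 9261


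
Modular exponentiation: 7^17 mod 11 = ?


7^1 mod 11 = 7
7^2 mod 11 = 5
7^3 mod 11 = 2
7^4 mod 11 = 3
7^5 mod 11 = 10
7^6 mod 11 = 4
7^7 mod 11 = 6
7^8 mod 11 = 9
7^9 mod 11 = 8
7^10 mod 11 = 1
7^11 mod 11 = 7
7^12 mod 11 = 5
7^13 mod 11 = 2
7^14 mod 11 = 3
7^15 mod 11 = 10
7^16 mod 11 = 4
7^17 mod 11 = 6


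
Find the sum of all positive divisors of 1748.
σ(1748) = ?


Divisors of 1748: 1, 2, 4, 19, 23, 38, 46, 76, 92, 437, 874, 1748
Sum = 1 + 2 + 4 + 19 + 23 + 38 + 46 + 76 + 92 + 437 + 874 + 1748 = 3360

σ(1748) = 3360


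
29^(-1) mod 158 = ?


Use the extended Euclidean algorithm on (158, 29); each row r = 158*s + 29*t:
r=158, s=1, t=0
r=29, s=0, t=1
q=5: r=13, s=1, t=-5   [158*(1) + 29*(-5) = 13]
q=2: r=3, s=-2, t=11   [158*(-2) + 29*(11) = 3]
q=4: r=1, s=9, t=-49   [158*(9) + 29*(-49) = 1]
q=3: r=0, s=-29, t=158   [158*(-29) + 29*(158) = 0]
GCD = 1 with t = -49, so 29*(-49) ≡ 1 (mod 158)
Inverse = -49 mod 158 = 109
Check: 29 * 109 = 3161 ≡ 1 (mod 158)

29^(-1) ≡ 109 (mod 158)


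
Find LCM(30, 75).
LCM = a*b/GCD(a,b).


GCD(30, 75) = 15
LCM = 30*75/15 = 2250/15 = 150

LCM = 150


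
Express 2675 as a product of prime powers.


2675 / 5 = 535
535 / 5 = 107
107 / 107 = 1
2675 = 5^2 × 107


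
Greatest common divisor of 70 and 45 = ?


70 = 1 * 45 + 25
45 = 1 * 25 + 20
25 = 1 * 20 + 5
20 = 4 * 5 + 0
GCD = 5


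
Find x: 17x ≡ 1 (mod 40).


GCD(17, 40) = 1, unique solution
a^(-1) mod 40 = 33
x = 33 * 1 mod 40 = 33

x ≡ 33 (mod 40)


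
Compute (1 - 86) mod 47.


1 - 86 = -85
-85 mod 47 = 9


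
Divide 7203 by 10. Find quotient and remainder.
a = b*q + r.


7203 = 10 * 720 + 3
Check: 7200 + 3 = 7203

q = 720, r = 3


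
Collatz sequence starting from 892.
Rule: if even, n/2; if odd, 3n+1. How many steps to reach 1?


892 → 446 → 223 → 670 → 335 → 1006 → 503 → 1510 → 755 → 2266 → 1133 → 3400 → 1700 → 850 → 425 → 1276 → 638 → 319 → 958 → 479 → 1438 → 719 → 2158 → 1079 → 3238 → 1619 → 4858 → 2429 → 7288 → 3644 → 1822 → 911 → 2734 → 1367 → 4102 → 2051 → 6154 → 3077 → 9232 → 4616 → 2308 → 1154 → 577 → 1732 → 866 → 433 → 1300 → 650 → 325 → 976 → 488 → 244 → 122 → 61 → 184 → 92 → 46 → 23 → 70 → 35 → 106 → 53 → 160 → 80 → 40 → 20 → 10 → 5 → 16 → 8 → 4 → 2 → 1
Total steps = 72

72 steps


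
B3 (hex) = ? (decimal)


B3 (base 16) = 179 (decimal)
179 (decimal) = 179 (base 10)


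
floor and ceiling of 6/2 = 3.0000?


6/2 = 3.0000
floor = 3
ceil = 3

floor = 3, ceil = 3


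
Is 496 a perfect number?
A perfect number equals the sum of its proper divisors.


Proper divisors of 496: 1, 2, 4, 8, 16, 31, 62, 124, 248
Sum = 1 + 2 + 4 + 8 + 16 + 31 + 62 + 124 + 248 = 496

Yes, 496 is perfect (496 = 496)


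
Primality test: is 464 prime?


464 / 2 = 232 (exact division)
464 is NOT prime.

No, 464 is not prime


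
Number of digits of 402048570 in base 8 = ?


402048570 in base 8 = 2775543072
Number of digits = 10

10 digits (base 8)


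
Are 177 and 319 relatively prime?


Euclidean algorithm:
319 = 1 * 177 + 142
177 = 1 * 142 + 35
142 = 4 * 35 + 2
35 = 17 * 2 + 1
2 = 2 * 1 + 0
GCD(177, 319) = 1

Yes, coprime (GCD = 1)


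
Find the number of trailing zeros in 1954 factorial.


floor(1954/5) = 390
floor(1954/25) = 78
floor(1954/125) = 15
floor(1954/625) = 3
Total = 486

486 trailing zeros


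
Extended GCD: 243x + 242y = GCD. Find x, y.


Tabular extended Euclidean (each row: r = 243*s + 242*t):
r=243, s=1, t=0
r=242, s=0, t=1
q=1: r=1, s=1, t=-1   [243*(1) + 242*(-1) = 1]
q=242: r=0, s=-242, t=243   [243*(-242) + 242*(243) = 0]
GCD = 1; from the row with r=1: x=1, y=-1
Check: 243*(1) + 242*(-1) = 243 - 242 = 1

GCD = 1, x = 1, y = -1


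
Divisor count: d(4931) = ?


4931 = 4931^1
d(4931) = (1+1) = 2

2 divisors


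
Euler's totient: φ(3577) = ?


3577 = 7^2 × 73
Prime factors: 7, 73
φ(3577) = 3577 × (1-1/7) × (1-1/73)
= 3577 × 6/7 × 72/73 = 3024

φ(3577) = 3024


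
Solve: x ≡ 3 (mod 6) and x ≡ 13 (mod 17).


M = 6*17 = 102
M1 = M/6 = 17, M2 = M/17 = 6
M1^(-1) mod 6 = 5, M2^(-1) mod 17 = 3
x = 3*17*5 + 13*6*3 = 489
489 mod 102 = 81
Check: 81 mod 6 = 3 ✓, 81 mod 17 = 13 ✓

x ≡ 81 (mod 102)


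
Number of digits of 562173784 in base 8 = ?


562173784 in base 8 = 4140413530
Number of digits = 10

10 digits (base 8)


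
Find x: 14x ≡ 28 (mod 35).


GCD(14, 35) = 7 divides 28
Divide: 2x ≡ 4 (mod 5)
x ≡ 2 (mod 5)


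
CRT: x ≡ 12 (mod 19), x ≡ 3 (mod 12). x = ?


M = 19*12 = 228
M1 = M/19 = 12, M2 = M/12 = 19
M1^(-1) mod 19 = 8, M2^(-1) mod 12 = 7
x = 12*12*8 + 3*19*7 = 1551
1551 mod 228 = 183
Check: 183 mod 19 = 12 ✓, 183 mod 12 = 3 ✓

x ≡ 183 (mod 228)


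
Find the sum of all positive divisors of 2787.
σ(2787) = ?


Divisors of 2787: 1, 3, 929, 2787
Sum = 1 + 3 + 929 + 2787 = 3720

σ(2787) = 3720


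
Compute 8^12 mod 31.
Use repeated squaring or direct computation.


8^1 mod 31 = 8
8^2 mod 31 = 2
8^3 mod 31 = 16
8^4 mod 31 = 4
8^5 mod 31 = 1
8^6 mod 31 = 8
8^7 mod 31 = 2
8^8 mod 31 = 16
8^9 mod 31 = 4
8^10 mod 31 = 1
8^11 mod 31 = 8
8^12 mod 31 = 2


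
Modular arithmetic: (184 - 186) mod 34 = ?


184 - 186 = -2
-2 mod 34 = 32


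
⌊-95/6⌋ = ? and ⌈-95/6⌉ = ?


-95/6 = -15.8333
floor = -16
ceil = -15

floor = -16, ceil = -15


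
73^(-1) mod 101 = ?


Use the extended Euclidean algorithm on (101, 73); each row r = 101*s + 73*t:
r=101, s=1, t=0
r=73, s=0, t=1
q=1: r=28, s=1, t=-1   [101*(1) + 73*(-1) = 28]
q=2: r=17, s=-2, t=3   [101*(-2) + 73*(3) = 17]
q=1: r=11, s=3, t=-4   [101*(3) + 73*(-4) = 11]
q=1: r=6, s=-5, t=7   [101*(-5) + 73*(7) = 6]
q=1: r=5, s=8, t=-11   [101*(8) + 73*(-11) = 5]
q=1: r=1, s=-13, t=18   [101*(-13) + 73*(18) = 1]
q=5: r=0, s=73, t=-101   [101*(73) + 73*(-101) = 0]
GCD = 1 with t = 18, so 73*(18) ≡ 1 (mod 101)
Inverse = 18 mod 101 = 18
Check: 73 * 18 = 1314 ≡ 1 (mod 101)

73^(-1) ≡ 18 (mod 101)


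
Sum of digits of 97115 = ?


9 + 7 + 1 + 1 + 5 = 23


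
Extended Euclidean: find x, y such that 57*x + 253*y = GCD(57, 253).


Tabular extended Euclidean (each row: r = 57*s + 253*t):
r=57, s=1, t=0
r=253, s=0, t=1
q=0: r=57, s=1, t=0   [57*(1) + 253*(0) = 57]
q=4: r=25, s=-4, t=1   [57*(-4) + 253*(1) = 25]
q=2: r=7, s=9, t=-2   [57*(9) + 253*(-2) = 7]
q=3: r=4, s=-31, t=7   [57*(-31) + 253*(7) = 4]
q=1: r=3, s=40, t=-9   [57*(40) + 253*(-9) = 3]
q=1: r=1, s=-71, t=16   [57*(-71) + 253*(16) = 1]
q=3: r=0, s=253, t=-57   [57*(253) + 253*(-57) = 0]
GCD = 1; from the row with r=1: x=-71, y=16
Check: 57*(-71) + 253*(16) = -4047 + 4048 = 1

GCD = 1, x = -71, y = 16


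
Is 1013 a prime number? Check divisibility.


Check divisors up to sqrt(1013) = 31.8277
No divisors found.
1013 is prime.

Yes, 1013 is prime


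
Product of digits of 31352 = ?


3 × 1 × 3 × 5 × 2 = 90


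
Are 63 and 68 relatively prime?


Euclidean algorithm:
68 = 1 * 63 + 5
63 = 12 * 5 + 3
5 = 1 * 3 + 2
3 = 1 * 2 + 1
2 = 2 * 1 + 0
GCD(63, 68) = 1

Yes, coprime (GCD = 1)


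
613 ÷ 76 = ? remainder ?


613 = 76 * 8 + 5
Check: 608 + 5 = 613

q = 8, r = 5


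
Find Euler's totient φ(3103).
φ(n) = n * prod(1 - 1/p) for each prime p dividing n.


3103 = 29 × 107
Prime factors: 29, 107
φ(3103) = 3103 × (1-1/29) × (1-1/107)
= 3103 × 28/29 × 106/107 = 2968

φ(3103) = 2968


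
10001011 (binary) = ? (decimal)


10001011 (base 2) = 139 (decimal)
139 (decimal) = 139 (base 10)


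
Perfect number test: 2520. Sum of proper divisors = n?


Proper divisors of 2520: 1, 2, 3, 4, 5, 6, 7, 8, 9, 10, 12, 14, 15, 18, 20, 21, 24, 28, 30, 35, 36, 40, 42, 45, 56, 60, 63, 70, 72, 84, 90, 105, 120, 126, 140, 168, 180, 210, 252, 280, 315, 360, 420, 504, 630, 840, 1260
Sum = 1 + 2 + 3 + 4 + 5 + 6 + 7 + 8 + 9 + 10 + 12 + 14 + 15 + 18 + 20 + 21 + 24 + 28 + 30 + 35 + 36 + 40 + 42 + 45 + 56 + 60 + 63 + 70 + 72 + 84 + 90 + 105 + 120 + 126 + 140 + 168 + 180 + 210 + 252 + 280 + 315 + 360 + 420 + 504 + 630 + 840 + 1260 = 6840

No, 2520 is not perfect (6840 ≠ 2520)


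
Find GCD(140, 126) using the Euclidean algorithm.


140 = 1 * 126 + 14
126 = 9 * 14 + 0
GCD = 14


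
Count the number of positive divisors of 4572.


4572 = 2^2 × 3^2 × 127^1
d(4572) = (2+1) × (2+1) × (1+1) = 18

18 divisors


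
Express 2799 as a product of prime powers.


2799 / 3 = 933
933 / 3 = 311
311 / 311 = 1
2799 = 3^2 × 311


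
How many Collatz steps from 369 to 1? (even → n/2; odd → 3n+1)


369 → 1108 → 554 → 277 → 832 → 416 → 208 → 104 → 52 → 26 → 13 → 40 → 20 → 10 → 5 → 16 → 8 → 4 → 2 → 1
Total steps = 19

19 steps


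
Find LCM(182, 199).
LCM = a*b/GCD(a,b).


GCD(182, 199) = 1
LCM = 182*199/1 = 36218/1 = 36218

LCM = 36218


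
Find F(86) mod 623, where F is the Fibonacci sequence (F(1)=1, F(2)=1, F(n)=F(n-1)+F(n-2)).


F(k) mod 623 for k=1..86:
1, 1, 2, 3, 5, 8, 13, 21, 34, 55, 89, 144, 233, 377, 610, 364, 351, 92, 443, 535, 355, 267, 622, 266, 265, 531, 173, 81, 254, 335, 589, 301, 267, 568, 212, 157, 369, 526, 272, 175, 447, 622, 446, 445, 268, 90, 358, 448, 183, 8, 191, 199, 390, 589, 356, 322, 55, 377, 432, 186, 618, 181, 176, 357, 533, 267, 177, 444, 621, 442, 440, 259, 76, 335, 411, 123, 534, 34, 568, 602, 547, 526, 450, 353, 180, 533
F(86) mod 623 = 533


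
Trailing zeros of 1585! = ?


floor(1585/5) = 317
floor(1585/25) = 63
floor(1585/125) = 12
floor(1585/625) = 2
Total = 394

394 trailing zeros


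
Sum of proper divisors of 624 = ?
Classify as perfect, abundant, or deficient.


Proper divisors: 1, 2, 3, 4, 6, 8, 12, 13, 16, 24, 26, 39, 48, 52, 78, 104, 156, 208, 312
Sum = 1 + 2 + 3 + 4 + 6 + 8 + 12 + 13 + 16 + 24 + 26 + 39 + 48 + 52 + 78 + 104 + 156 + 208 + 312 = 1112
1112 > 624 → abundant

s(624) = 1112 (abundant)


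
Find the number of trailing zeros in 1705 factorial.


floor(1705/5) = 341
floor(1705/25) = 68
floor(1705/125) = 13
floor(1705/625) = 2
Total = 424

424 trailing zeros


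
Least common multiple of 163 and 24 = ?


GCD(163, 24) = 1
LCM = 163*24/1 = 3912/1 = 3912

LCM = 3912


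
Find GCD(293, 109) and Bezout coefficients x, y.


Tabular extended Euclidean (each row: r = 293*s + 109*t):
r=293, s=1, t=0
r=109, s=0, t=1
q=2: r=75, s=1, t=-2   [293*(1) + 109*(-2) = 75]
q=1: r=34, s=-1, t=3   [293*(-1) + 109*(3) = 34]
q=2: r=7, s=3, t=-8   [293*(3) + 109*(-8) = 7]
q=4: r=6, s=-13, t=35   [293*(-13) + 109*(35) = 6]
q=1: r=1, s=16, t=-43   [293*(16) + 109*(-43) = 1]
q=6: r=0, s=-109, t=293   [293*(-109) + 109*(293) = 0]
GCD = 1; from the row with r=1: x=16, y=-43
Check: 293*(16) + 109*(-43) = 4688 - 4687 = 1

GCD = 1, x = 16, y = -43


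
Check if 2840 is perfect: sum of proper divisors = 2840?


Proper divisors of 2840: 1, 2, 4, 5, 8, 10, 20, 40, 71, 142, 284, 355, 568, 710, 1420
Sum = 1 + 2 + 4 + 5 + 8 + 10 + 20 + 40 + 71 + 142 + 284 + 355 + 568 + 710 + 1420 = 3640

No, 2840 is not perfect (3640 ≠ 2840)
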